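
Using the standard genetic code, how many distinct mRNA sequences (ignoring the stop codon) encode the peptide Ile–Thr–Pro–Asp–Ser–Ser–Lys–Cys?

Ile: 3 codons.
Thr: 4 codons.
Pro: 4 codons.
Asp: 2 codons.
Ser: 6 codons.
Ser: 6 codons.
Lys: 2 codons.
Cys: 2 codons.
3 × 4 × 4 × 2 × 6 × 6 × 2 × 2 = 13824.

13824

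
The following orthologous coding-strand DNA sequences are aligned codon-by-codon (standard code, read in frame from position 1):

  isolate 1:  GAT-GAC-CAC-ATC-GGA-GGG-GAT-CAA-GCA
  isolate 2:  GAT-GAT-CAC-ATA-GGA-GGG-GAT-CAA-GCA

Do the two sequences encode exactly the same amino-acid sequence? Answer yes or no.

Codon 1: GAT Asp / GAT Asp — identical.
Codon 2: GAC Asp / GAT Asp — synonymous.
Codon 3: CAC His / CAC His — identical.
Codon 4: ATC Ile / ATA Ile — synonymous.
Codon 5: GGA Gly / GGA Gly — identical.
Codon 6: GGG Gly / GGG Gly — identical.
Codon 7: GAT Asp / GAT Asp — identical.
Codon 8: CAA Gln / CAA Gln — identical.
Codon 9: GCA Ala / GCA Ala — identical.
Nonsynonymous differences: 0 → same protein.

yes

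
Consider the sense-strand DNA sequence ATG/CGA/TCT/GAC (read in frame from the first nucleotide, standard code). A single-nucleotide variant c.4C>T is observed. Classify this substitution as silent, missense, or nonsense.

Position 4 falls in codon 2: CGA → Arg.
After the substitution the codon is TGA → Stop.
The new codon is a stop codon, so this is a nonsense mutation.

nonsense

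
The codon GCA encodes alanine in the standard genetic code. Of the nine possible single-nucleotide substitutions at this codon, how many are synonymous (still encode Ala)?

3

Position 1: none → 0 synonymous.
Position 2: none → 0 synonymous.
Position 3: GCT, GCC, GCG → 3 synonymous.
Total: 0 + 0 + 3 = 3.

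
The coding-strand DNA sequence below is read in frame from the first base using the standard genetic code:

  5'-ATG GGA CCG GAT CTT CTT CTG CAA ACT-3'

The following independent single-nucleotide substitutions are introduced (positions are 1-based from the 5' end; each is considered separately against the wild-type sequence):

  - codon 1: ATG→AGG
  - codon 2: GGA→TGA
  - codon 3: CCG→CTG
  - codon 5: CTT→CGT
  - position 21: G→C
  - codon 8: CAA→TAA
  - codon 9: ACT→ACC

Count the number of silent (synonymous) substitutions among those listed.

Codon 1: ATG (Met) → AGG (Arg) — missense.
Codon 2: GGA (Gly) → TGA (Stop) — nonsense.
Codon 3: CCG (Pro) → CTG (Leu) — missense.
Codon 5: CTT (Leu) → CGT (Arg) — missense.
Codon 7: CTG (Leu) → CTC (Leu) — synonymous.
Codon 8: CAA (Gln) → TAA (Stop) — nonsense.
Codon 9: ACT (Thr) → ACC (Thr) — synonymous.
Synonymous: 2 of 7.

2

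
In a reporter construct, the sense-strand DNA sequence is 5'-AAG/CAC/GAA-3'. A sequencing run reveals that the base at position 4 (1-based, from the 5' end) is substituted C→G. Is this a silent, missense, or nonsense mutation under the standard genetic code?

Position 4 falls in codon 2: CAC → His.
After the substitution the codon is GAC → Asp.
His ≠ Asp, so this is a missense mutation.

missense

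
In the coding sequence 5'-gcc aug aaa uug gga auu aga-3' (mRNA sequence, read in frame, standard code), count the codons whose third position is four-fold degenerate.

Codon 1 GCC (Ala): third position 4-fold.
Codon 2 AUG (Met): third position 1-fold.
Codon 3 AAA (Lys): third position 2-fold.
Codon 4 UUG (Leu): third position 2-fold.
Codon 5 GGA (Gly): third position 4-fold.
Codon 6 AUU (Ile): third position 3-fold.
Codon 7 AGA (Arg): third position 2-fold.
Four-fold degenerate third positions: 2.

2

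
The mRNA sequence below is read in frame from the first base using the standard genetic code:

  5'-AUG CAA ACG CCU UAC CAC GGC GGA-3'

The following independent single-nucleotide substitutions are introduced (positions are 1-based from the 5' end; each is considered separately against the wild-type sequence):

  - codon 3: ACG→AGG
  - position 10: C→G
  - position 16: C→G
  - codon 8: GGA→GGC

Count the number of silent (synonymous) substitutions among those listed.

1

Codon 3: ACG (Thr) → AGG (Arg) — missense.
Codon 4: CCU (Pro) → GCU (Ala) — missense.
Codon 6: CAC (His) → GAC (Asp) — missense.
Codon 8: GGA (Gly) → GGC (Gly) — synonymous.
Synonymous: 1 of 4.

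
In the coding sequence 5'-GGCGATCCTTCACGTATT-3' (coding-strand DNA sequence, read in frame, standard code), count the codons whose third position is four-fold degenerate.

4

Codon 1 GGC (Gly): third position 4-fold.
Codon 2 GAT (Asp): third position 2-fold.
Codon 3 CCT (Pro): third position 4-fold.
Codon 4 TCA (Ser): third position 4-fold.
Codon 5 CGT (Arg): third position 4-fold.
Codon 6 ATT (Ile): third position 3-fold.
Four-fold degenerate third positions: 4.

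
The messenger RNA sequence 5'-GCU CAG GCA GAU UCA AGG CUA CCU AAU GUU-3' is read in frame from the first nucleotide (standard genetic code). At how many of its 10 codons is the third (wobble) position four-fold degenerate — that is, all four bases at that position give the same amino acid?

Codon 1 GCU (Ala): third position 4-fold.
Codon 2 CAG (Gln): third position 2-fold.
Codon 3 GCA (Ala): third position 4-fold.
Codon 4 GAU (Asp): third position 2-fold.
Codon 5 UCA (Ser): third position 4-fold.
Codon 6 AGG (Arg): third position 2-fold.
Codon 7 CUA (Leu): third position 4-fold.
Codon 8 CCU (Pro): third position 4-fold.
Codon 9 AAU (Asn): third position 2-fold.
Codon 10 GUU (Val): third position 4-fold.
Four-fold degenerate third positions: 6.

6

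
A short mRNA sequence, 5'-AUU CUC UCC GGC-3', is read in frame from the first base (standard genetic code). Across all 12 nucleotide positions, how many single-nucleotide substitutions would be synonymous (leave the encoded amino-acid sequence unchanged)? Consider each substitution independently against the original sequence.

Codon 1 (AUU, Ile): 2 synonymous substitutions.
Codon 2 (CUC, Leu): 3 synonymous substitutions.
Codon 3 (UCC, Ser): 3 synonymous substitutions.
Codon 4 (GGC, Gly): 3 synonymous substitutions.
Total: 2 + 3 + 3 + 3 = 11.

11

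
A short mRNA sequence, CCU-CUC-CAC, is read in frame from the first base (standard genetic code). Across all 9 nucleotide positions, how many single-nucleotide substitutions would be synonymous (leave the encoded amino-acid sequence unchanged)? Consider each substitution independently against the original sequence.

7

Codon 1 (CCU, Pro): 3 synonymous substitutions.
Codon 2 (CUC, Leu): 3 synonymous substitutions.
Codon 3 (CAC, His): 1 synonymous substitution.
Total: 3 + 3 + 1 = 7.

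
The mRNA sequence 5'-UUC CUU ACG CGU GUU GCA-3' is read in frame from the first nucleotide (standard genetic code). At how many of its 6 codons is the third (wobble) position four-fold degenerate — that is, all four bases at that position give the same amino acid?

Codon 1 UUC (Phe): third position 2-fold.
Codon 2 CUU (Leu): third position 4-fold.
Codon 3 ACG (Thr): third position 4-fold.
Codon 4 CGU (Arg): third position 4-fold.
Codon 5 GUU (Val): third position 4-fold.
Codon 6 GCA (Ala): third position 4-fold.
Four-fold degenerate third positions: 5.

5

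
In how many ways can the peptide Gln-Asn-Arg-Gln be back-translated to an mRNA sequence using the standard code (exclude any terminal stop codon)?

Gln: 2 codons.
Asn: 2 codons.
Arg: 6 codons.
Gln: 2 codons.
2 × 2 × 6 × 2 = 48.

48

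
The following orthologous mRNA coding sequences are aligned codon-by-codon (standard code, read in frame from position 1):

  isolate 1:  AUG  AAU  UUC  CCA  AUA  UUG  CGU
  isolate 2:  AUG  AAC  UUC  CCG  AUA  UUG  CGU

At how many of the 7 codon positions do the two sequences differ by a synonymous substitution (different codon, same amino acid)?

Codon 1: AUG Met / AUG Met — identical.
Codon 2: AAU Asn / AAC Asn — synonymous.
Codon 3: UUC Phe / UUC Phe — identical.
Codon 4: CCA Pro / CCG Pro — synonymous.
Codon 5: AUA Ile / AUA Ile — identical.
Codon 6: UUG Leu / UUG Leu — identical.
Codon 7: CGU Arg / CGU Arg — identical.
Synonymous differences: 2.

2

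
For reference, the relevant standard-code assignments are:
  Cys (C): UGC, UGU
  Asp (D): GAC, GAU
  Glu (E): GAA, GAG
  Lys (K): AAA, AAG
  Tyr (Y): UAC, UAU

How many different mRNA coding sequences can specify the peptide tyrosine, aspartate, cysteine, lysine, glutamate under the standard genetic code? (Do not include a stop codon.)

32

Tyr: 2 codons.
Asp: 2 codons.
Cys: 2 codons.
Lys: 2 codons.
Glu: 2 codons.
2 × 2 × 2 × 2 × 2 = 32.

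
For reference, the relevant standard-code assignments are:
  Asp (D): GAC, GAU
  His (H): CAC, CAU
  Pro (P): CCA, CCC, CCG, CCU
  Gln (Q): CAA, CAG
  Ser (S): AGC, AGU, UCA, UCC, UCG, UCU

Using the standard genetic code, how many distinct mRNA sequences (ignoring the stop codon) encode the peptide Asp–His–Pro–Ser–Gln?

192

Asp: 2 codons.
His: 2 codons.
Pro: 4 codons.
Ser: 6 codons.
Gln: 2 codons.
2 × 2 × 4 × 6 × 2 = 192.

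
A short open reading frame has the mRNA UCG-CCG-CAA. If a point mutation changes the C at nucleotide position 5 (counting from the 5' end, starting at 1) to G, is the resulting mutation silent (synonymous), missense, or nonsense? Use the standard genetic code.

Position 5 falls in codon 2: CCG → Pro.
After the substitution the codon is CGG → Arg.
Pro ≠ Arg, so this is a missense mutation.

missense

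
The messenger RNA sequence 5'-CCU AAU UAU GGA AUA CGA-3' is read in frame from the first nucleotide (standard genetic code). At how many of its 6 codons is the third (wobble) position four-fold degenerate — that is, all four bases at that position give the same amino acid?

3

Codon 1 CCU (Pro): third position 4-fold.
Codon 2 AAU (Asn): third position 2-fold.
Codon 3 UAU (Tyr): third position 2-fold.
Codon 4 GGA (Gly): third position 4-fold.
Codon 5 AUA (Ile): third position 3-fold.
Codon 6 CGA (Arg): third position 4-fold.
Four-fold degenerate third positions: 3.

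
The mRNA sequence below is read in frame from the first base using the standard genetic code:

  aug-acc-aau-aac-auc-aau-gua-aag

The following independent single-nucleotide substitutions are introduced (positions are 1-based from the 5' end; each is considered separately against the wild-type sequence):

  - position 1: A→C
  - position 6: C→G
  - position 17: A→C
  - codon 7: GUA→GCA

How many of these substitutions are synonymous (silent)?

1

Codon 1: AUG (Met) → CUG (Leu) — missense.
Codon 2: ACC (Thr) → ACG (Thr) — synonymous.
Codon 6: AAU (Asn) → ACU (Thr) — missense.
Codon 7: GUA (Val) → GCA (Ala) — missense.
Synonymous: 1 of 4.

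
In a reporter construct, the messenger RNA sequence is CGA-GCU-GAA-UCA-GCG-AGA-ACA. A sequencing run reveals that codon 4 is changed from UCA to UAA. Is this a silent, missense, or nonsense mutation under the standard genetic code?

nonsense

Position 11 falls in codon 4: UCA → Ser.
After the substitution the codon is UAA → Stop.
The new codon is a stop codon, so this is a nonsense mutation.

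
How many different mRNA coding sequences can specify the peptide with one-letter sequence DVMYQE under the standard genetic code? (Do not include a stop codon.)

Asp: 2 codons.
Val: 4 codons.
Met: 1 codon.
Tyr: 2 codons.
Gln: 2 codons.
Glu: 2 codons.
2 × 4 × 1 × 2 × 2 × 2 = 64.

64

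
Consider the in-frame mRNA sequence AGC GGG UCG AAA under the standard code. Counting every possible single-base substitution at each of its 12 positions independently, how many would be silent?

Codon 1 (AGC, Ser): 1 synonymous substitution.
Codon 2 (GGG, Gly): 3 synonymous substitutions.
Codon 3 (UCG, Ser): 3 synonymous substitutions.
Codon 4 (AAA, Lys): 1 synonymous substitution.
Total: 1 + 3 + 3 + 1 = 8.

8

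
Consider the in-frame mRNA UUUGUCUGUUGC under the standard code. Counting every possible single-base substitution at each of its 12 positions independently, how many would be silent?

6

Codon 1 (UUU, Phe): 1 synonymous substitution.
Codon 2 (GUC, Val): 3 synonymous substitutions.
Codon 3 (UGU, Cys): 1 synonymous substitution.
Codon 4 (UGC, Cys): 1 synonymous substitution.
Total: 1 + 3 + 1 + 1 = 6.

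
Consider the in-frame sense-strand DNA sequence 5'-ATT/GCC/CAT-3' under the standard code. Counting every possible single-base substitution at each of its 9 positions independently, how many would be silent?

6

Codon 1 (ATT, Ile): 2 synonymous substitutions.
Codon 2 (GCC, Ala): 3 synonymous substitutions.
Codon 3 (CAT, His): 1 synonymous substitution.
Total: 2 + 3 + 1 = 6.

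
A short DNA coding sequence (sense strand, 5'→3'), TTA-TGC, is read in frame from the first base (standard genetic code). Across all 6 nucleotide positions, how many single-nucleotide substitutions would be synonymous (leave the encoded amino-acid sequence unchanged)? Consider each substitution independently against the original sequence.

3

Codon 1 (TTA, Leu): 2 synonymous substitutions.
Codon 2 (TGC, Cys): 1 synonymous substitution.
Total: 2 + 1 = 3.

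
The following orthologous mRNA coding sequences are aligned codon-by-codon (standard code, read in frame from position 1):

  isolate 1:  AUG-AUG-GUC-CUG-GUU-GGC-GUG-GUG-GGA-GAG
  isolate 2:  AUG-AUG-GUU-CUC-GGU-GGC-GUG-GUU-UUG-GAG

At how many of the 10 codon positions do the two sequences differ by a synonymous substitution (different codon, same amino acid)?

3

Codon 1: AUG Met / AUG Met — identical.
Codon 2: AUG Met / AUG Met — identical.
Codon 3: GUC Val / GUU Val — synonymous.
Codon 4: CUG Leu / CUC Leu — synonymous.
Codon 5: GUU Val / GGU Gly — nonsynonymous.
Codon 6: GGC Gly / GGC Gly — identical.
Codon 7: GUG Val / GUG Val — identical.
Codon 8: GUG Val / GUU Val — synonymous.
Codon 9: GGA Gly / UUG Leu — nonsynonymous.
Codon 10: GAG Glu / GAG Glu — identical.
Synonymous differences: 3.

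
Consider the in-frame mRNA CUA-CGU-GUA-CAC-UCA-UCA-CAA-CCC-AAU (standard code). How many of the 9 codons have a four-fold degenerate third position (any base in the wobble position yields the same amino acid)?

Codon 1 CUA (Leu): third position 4-fold.
Codon 2 CGU (Arg): third position 4-fold.
Codon 3 GUA (Val): third position 4-fold.
Codon 4 CAC (His): third position 2-fold.
Codon 5 UCA (Ser): third position 4-fold.
Codon 6 UCA (Ser): third position 4-fold.
Codon 7 CAA (Gln): third position 2-fold.
Codon 8 CCC (Pro): third position 4-fold.
Codon 9 AAU (Asn): third position 2-fold.
Four-fold degenerate third positions: 6.

6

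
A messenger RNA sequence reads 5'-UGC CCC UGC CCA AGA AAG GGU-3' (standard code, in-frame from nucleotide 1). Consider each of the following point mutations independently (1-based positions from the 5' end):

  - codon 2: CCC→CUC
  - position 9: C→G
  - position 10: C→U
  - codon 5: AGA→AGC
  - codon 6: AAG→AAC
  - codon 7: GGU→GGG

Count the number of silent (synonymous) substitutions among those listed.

1

Codon 2: CCC (Pro) → CUC (Leu) — missense.
Codon 3: UGC (Cys) → UGG (Trp) — missense.
Codon 4: CCA (Pro) → UCA (Ser) — missense.
Codon 5: AGA (Arg) → AGC (Ser) — missense.
Codon 6: AAG (Lys) → AAC (Asn) — missense.
Codon 7: GGU (Gly) → GGG (Gly) — synonymous.
Synonymous: 1 of 6.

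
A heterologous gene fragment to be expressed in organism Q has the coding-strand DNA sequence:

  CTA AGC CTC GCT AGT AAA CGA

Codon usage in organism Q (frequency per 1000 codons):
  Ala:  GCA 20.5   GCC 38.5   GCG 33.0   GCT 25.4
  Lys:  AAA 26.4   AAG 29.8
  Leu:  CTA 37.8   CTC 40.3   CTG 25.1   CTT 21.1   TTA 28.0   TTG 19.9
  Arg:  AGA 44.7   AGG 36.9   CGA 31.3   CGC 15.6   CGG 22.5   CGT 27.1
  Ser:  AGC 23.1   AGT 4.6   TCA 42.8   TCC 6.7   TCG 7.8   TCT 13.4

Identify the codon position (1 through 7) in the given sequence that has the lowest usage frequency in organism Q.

5

Codon 1 CTA (Leu): 37.8 per 1000.
Codon 2 AGC (Ser): 23.1 per 1000.
Codon 3 CTC (Leu): 40.3 per 1000.
Codon 4 GCT (Ala): 25.4 per 1000.
Codon 5 AGT (Ser): 4.6 per 1000.
Codon 6 AAA (Lys): 26.4 per 1000.
Codon 7 CGA (Arg): 31.3 per 1000.
Lowest frequency is 4.6 at codon 5.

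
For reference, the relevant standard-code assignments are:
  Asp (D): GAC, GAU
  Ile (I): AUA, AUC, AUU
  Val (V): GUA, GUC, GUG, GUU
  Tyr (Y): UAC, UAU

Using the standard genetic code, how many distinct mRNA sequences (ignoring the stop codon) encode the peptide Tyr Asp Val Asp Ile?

96

Tyr: 2 codons.
Asp: 2 codons.
Val: 4 codons.
Asp: 2 codons.
Ile: 3 codons.
2 × 2 × 4 × 2 × 3 = 96.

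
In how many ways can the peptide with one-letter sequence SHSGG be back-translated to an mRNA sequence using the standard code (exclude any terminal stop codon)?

1152

Ser: 6 codons.
His: 2 codons.
Ser: 6 codons.
Gly: 4 codons.
Gly: 4 codons.
6 × 2 × 6 × 4 × 4 = 1152.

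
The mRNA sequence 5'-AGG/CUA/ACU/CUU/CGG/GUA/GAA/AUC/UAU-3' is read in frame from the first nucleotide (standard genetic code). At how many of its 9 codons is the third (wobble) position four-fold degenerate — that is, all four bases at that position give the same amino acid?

Codon 1 AGG (Arg): third position 2-fold.
Codon 2 CUA (Leu): third position 4-fold.
Codon 3 ACU (Thr): third position 4-fold.
Codon 4 CUU (Leu): third position 4-fold.
Codon 5 CGG (Arg): third position 4-fold.
Codon 6 GUA (Val): third position 4-fold.
Codon 7 GAA (Glu): third position 2-fold.
Codon 8 AUC (Ile): third position 3-fold.
Codon 9 UAU (Tyr): third position 2-fold.
Four-fold degenerate third positions: 5.

5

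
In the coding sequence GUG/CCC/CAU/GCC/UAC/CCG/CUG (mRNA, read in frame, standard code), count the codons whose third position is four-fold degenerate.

5

Codon 1 GUG (Val): third position 4-fold.
Codon 2 CCC (Pro): third position 4-fold.
Codon 3 CAU (His): third position 2-fold.
Codon 4 GCC (Ala): third position 4-fold.
Codon 5 UAC (Tyr): third position 2-fold.
Codon 6 CCG (Pro): third position 4-fold.
Codon 7 CUG (Leu): third position 4-fold.
Four-fold degenerate third positions: 5.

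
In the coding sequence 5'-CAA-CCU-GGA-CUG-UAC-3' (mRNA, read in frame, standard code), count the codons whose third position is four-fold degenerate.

3

Codon 1 CAA (Gln): third position 2-fold.
Codon 2 CCU (Pro): third position 4-fold.
Codon 3 GGA (Gly): third position 4-fold.
Codon 4 CUG (Leu): third position 4-fold.
Codon 5 UAC (Tyr): third position 2-fold.
Four-fold degenerate third positions: 3.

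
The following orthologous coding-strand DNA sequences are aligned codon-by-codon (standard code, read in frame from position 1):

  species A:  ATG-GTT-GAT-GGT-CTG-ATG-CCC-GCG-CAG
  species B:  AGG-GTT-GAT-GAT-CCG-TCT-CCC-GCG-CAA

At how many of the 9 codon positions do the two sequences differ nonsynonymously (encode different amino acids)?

4

Codon 1: ATG Met / AGG Arg — nonsynonymous.
Codon 2: GTT Val / GTT Val — identical.
Codon 3: GAT Asp / GAT Asp — identical.
Codon 4: GGT Gly / GAT Asp — nonsynonymous.
Codon 5: CTG Leu / CCG Pro — nonsynonymous.
Codon 6: ATG Met / TCT Ser — nonsynonymous.
Codon 7: CCC Pro / CCC Pro — identical.
Codon 8: GCG Ala / GCG Ala — identical.
Codon 9: CAG Gln / CAA Gln — synonymous.
Nonsynonymous differences: 4.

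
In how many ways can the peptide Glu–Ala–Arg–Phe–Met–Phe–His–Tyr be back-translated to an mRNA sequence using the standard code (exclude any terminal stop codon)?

768

Glu: 2 codons.
Ala: 4 codons.
Arg: 6 codons.
Phe: 2 codons.
Met: 1 codon.
Phe: 2 codons.
His: 2 codons.
Tyr: 2 codons.
2 × 4 × 6 × 2 × 1 × 2 × 2 × 2 = 768.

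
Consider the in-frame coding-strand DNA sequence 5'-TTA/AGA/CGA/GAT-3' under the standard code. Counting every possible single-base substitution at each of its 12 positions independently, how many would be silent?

Codon 1 (TTA, Leu): 2 synonymous substitutions.
Codon 2 (AGA, Arg): 2 synonymous substitutions.
Codon 3 (CGA, Arg): 4 synonymous substitutions.
Codon 4 (GAT, Asp): 1 synonymous substitution.
Total: 2 + 2 + 4 + 1 = 9.

9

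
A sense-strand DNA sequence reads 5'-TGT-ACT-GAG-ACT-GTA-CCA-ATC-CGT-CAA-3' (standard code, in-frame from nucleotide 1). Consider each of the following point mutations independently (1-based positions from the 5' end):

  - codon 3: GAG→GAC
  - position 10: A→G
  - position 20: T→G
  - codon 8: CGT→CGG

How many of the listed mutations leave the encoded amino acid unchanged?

1

Codon 3: GAG (Glu) → GAC (Asp) — missense.
Codon 4: ACT (Thr) → GCT (Ala) — missense.
Codon 7: ATC (Ile) → AGC (Ser) — missense.
Codon 8: CGT (Arg) → CGG (Arg) — synonymous.
Synonymous: 1 of 4.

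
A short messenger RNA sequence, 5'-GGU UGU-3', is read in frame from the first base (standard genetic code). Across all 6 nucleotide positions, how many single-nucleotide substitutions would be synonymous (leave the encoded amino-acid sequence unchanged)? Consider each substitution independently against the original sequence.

4

Codon 1 (GGU, Gly): 3 synonymous substitutions.
Codon 2 (UGU, Cys): 1 synonymous substitution.
Total: 3 + 1 = 4.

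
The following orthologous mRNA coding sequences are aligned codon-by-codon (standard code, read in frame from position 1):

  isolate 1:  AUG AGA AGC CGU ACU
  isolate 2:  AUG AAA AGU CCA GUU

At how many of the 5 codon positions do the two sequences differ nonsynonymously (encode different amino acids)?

Codon 1: AUG Met / AUG Met — identical.
Codon 2: AGA Arg / AAA Lys — nonsynonymous.
Codon 3: AGC Ser / AGU Ser — synonymous.
Codon 4: CGU Arg / CCA Pro — nonsynonymous.
Codon 5: ACU Thr / GUU Val — nonsynonymous.
Nonsynonymous differences: 3.

3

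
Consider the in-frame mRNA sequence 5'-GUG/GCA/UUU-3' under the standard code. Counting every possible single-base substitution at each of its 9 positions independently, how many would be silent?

Codon 1 (GUG, Val): 3 synonymous substitutions.
Codon 2 (GCA, Ala): 3 synonymous substitutions.
Codon 3 (UUU, Phe): 1 synonymous substitution.
Total: 3 + 3 + 1 = 7.

7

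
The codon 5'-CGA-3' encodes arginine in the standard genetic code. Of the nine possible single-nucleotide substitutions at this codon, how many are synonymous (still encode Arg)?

4

Position 1: AGA → 1 synonymous.
Position 2: none → 0 synonymous.
Position 3: CGT, CGC, CGG → 3 synonymous.
Total: 1 + 0 + 3 = 4.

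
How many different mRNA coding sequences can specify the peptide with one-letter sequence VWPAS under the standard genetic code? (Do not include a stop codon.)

Val: 4 codons.
Trp: 1 codon.
Pro: 4 codons.
Ala: 4 codons.
Ser: 6 codons.
4 × 1 × 4 × 4 × 6 = 384.

384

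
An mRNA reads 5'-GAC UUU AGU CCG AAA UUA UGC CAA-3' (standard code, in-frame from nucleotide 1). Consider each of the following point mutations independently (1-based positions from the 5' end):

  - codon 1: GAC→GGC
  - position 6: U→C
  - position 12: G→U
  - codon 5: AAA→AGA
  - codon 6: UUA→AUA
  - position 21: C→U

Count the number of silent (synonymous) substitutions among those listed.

Codon 1: GAC (Asp) → GGC (Gly) — missense.
Codon 2: UUU (Phe) → UUC (Phe) — synonymous.
Codon 4: CCG (Pro) → CCU (Pro) — synonymous.
Codon 5: AAA (Lys) → AGA (Arg) — missense.
Codon 6: UUA (Leu) → AUA (Ile) — missense.
Codon 7: UGC (Cys) → UGU (Cys) — synonymous.
Synonymous: 3 of 6.

3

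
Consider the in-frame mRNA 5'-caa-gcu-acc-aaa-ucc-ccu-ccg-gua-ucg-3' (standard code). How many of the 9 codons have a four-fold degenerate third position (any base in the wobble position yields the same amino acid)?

7

Codon 1 CAA (Gln): third position 2-fold.
Codon 2 GCU (Ala): third position 4-fold.
Codon 3 ACC (Thr): third position 4-fold.
Codon 4 AAA (Lys): third position 2-fold.
Codon 5 UCC (Ser): third position 4-fold.
Codon 6 CCU (Pro): third position 4-fold.
Codon 7 CCG (Pro): third position 4-fold.
Codon 8 GUA (Val): third position 4-fold.
Codon 9 UCG (Ser): third position 4-fold.
Four-fold degenerate third positions: 7.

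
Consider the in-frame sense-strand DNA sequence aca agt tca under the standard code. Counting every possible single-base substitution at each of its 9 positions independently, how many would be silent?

7

Codon 1 (ACA, Thr): 3 synonymous substitutions.
Codon 2 (AGT, Ser): 1 synonymous substitution.
Codon 3 (TCA, Ser): 3 synonymous substitutions.
Total: 3 + 1 + 3 = 7.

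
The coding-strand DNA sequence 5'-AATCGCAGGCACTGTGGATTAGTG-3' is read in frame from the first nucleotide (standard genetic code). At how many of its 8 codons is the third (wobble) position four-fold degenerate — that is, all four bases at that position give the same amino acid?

3

Codon 1 AAT (Asn): third position 2-fold.
Codon 2 CGC (Arg): third position 4-fold.
Codon 3 AGG (Arg): third position 2-fold.
Codon 4 CAC (His): third position 2-fold.
Codon 5 TGT (Cys): third position 2-fold.
Codon 6 GGA (Gly): third position 4-fold.
Codon 7 TTA (Leu): third position 2-fold.
Codon 8 GTG (Val): third position 4-fold.
Four-fold degenerate third positions: 3.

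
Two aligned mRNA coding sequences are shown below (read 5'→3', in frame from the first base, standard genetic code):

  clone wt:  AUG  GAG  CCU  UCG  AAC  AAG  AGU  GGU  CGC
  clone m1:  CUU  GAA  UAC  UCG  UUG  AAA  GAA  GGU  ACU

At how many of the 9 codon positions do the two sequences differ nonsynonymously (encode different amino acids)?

Codon 1: AUG Met / CUU Leu — nonsynonymous.
Codon 2: GAG Glu / GAA Glu — synonymous.
Codon 3: CCU Pro / UAC Tyr — nonsynonymous.
Codon 4: UCG Ser / UCG Ser — identical.
Codon 5: AAC Asn / UUG Leu — nonsynonymous.
Codon 6: AAG Lys / AAA Lys — synonymous.
Codon 7: AGU Ser / GAA Glu — nonsynonymous.
Codon 8: GGU Gly / GGU Gly — identical.
Codon 9: CGC Arg / ACU Thr — nonsynonymous.
Nonsynonymous differences: 5.

5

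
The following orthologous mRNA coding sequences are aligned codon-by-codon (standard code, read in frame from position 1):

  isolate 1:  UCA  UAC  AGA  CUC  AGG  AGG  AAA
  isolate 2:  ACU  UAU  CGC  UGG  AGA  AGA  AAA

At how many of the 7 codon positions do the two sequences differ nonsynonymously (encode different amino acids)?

2

Codon 1: UCA Ser / ACU Thr — nonsynonymous.
Codon 2: UAC Tyr / UAU Tyr — synonymous.
Codon 3: AGA Arg / CGC Arg — synonymous.
Codon 4: CUC Leu / UGG Trp — nonsynonymous.
Codon 5: AGG Arg / AGA Arg — synonymous.
Codon 6: AGG Arg / AGA Arg — synonymous.
Codon 7: AAA Lys / AAA Lys — identical.
Nonsynonymous differences: 2.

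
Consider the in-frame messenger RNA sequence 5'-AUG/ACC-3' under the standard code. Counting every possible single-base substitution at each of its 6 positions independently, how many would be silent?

3

Codon 1 (AUG, Met): 0 synonymous substitutions.
Codon 2 (ACC, Thr): 3 synonymous substitutions.
Total: 0 + 3 = 3.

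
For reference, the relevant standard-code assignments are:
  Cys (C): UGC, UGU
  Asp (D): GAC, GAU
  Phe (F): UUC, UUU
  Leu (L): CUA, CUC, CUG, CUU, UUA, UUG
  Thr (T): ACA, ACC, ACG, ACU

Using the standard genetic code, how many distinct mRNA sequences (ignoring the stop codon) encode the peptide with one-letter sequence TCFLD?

192

Thr: 4 codons.
Cys: 2 codons.
Phe: 2 codons.
Leu: 6 codons.
Asp: 2 codons.
4 × 2 × 2 × 6 × 2 = 192.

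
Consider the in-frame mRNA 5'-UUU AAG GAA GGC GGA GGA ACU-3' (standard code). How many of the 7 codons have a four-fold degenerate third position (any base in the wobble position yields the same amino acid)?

4

Codon 1 UUU (Phe): third position 2-fold.
Codon 2 AAG (Lys): third position 2-fold.
Codon 3 GAA (Glu): third position 2-fold.
Codon 4 GGC (Gly): third position 4-fold.
Codon 5 GGA (Gly): third position 4-fold.
Codon 6 GGA (Gly): third position 4-fold.
Codon 7 ACU (Thr): third position 4-fold.
Four-fold degenerate third positions: 4.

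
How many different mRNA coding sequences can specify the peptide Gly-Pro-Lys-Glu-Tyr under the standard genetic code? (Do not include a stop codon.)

128

Gly: 4 codons.
Pro: 4 codons.
Lys: 2 codons.
Glu: 2 codons.
Tyr: 2 codons.
4 × 4 × 2 × 2 × 2 = 128.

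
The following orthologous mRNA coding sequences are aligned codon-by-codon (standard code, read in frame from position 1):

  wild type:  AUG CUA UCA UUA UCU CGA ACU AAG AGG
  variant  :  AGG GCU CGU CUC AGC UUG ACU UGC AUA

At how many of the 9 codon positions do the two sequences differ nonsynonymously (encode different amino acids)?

6

Codon 1: AUG Met / AGG Arg — nonsynonymous.
Codon 2: CUA Leu / GCU Ala — nonsynonymous.
Codon 3: UCA Ser / CGU Arg — nonsynonymous.
Codon 4: UUA Leu / CUC Leu — synonymous.
Codon 5: UCU Ser / AGC Ser — synonymous.
Codon 6: CGA Arg / UUG Leu — nonsynonymous.
Codon 7: ACU Thr / ACU Thr — identical.
Codon 8: AAG Lys / UGC Cys — nonsynonymous.
Codon 9: AGG Arg / AUA Ile — nonsynonymous.
Nonsynonymous differences: 6.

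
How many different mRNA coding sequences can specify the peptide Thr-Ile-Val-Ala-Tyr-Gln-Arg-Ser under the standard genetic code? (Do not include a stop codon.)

Thr: 4 codons.
Ile: 3 codons.
Val: 4 codons.
Ala: 4 codons.
Tyr: 2 codons.
Gln: 2 codons.
Arg: 6 codons.
Ser: 6 codons.
4 × 3 × 4 × 4 × 2 × 2 × 6 × 6 = 27648.

27648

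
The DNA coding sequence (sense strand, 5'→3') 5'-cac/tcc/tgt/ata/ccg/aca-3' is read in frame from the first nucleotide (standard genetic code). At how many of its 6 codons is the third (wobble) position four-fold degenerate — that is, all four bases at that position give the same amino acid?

Codon 1 CAC (His): third position 2-fold.
Codon 2 TCC (Ser): third position 4-fold.
Codon 3 TGT (Cys): third position 2-fold.
Codon 4 ATA (Ile): third position 3-fold.
Codon 5 CCG (Pro): third position 4-fold.
Codon 6 ACA (Thr): third position 4-fold.
Four-fold degenerate third positions: 3.

3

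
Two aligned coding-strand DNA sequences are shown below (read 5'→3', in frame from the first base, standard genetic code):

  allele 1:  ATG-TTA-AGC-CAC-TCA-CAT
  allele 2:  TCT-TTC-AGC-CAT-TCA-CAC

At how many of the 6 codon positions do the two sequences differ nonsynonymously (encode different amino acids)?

Codon 1: ATG Met / TCT Ser — nonsynonymous.
Codon 2: TTA Leu / TTC Phe — nonsynonymous.
Codon 3: AGC Ser / AGC Ser — identical.
Codon 4: CAC His / CAT His — synonymous.
Codon 5: TCA Ser / TCA Ser — identical.
Codon 6: CAT His / CAC His — synonymous.
Nonsynonymous differences: 2.

2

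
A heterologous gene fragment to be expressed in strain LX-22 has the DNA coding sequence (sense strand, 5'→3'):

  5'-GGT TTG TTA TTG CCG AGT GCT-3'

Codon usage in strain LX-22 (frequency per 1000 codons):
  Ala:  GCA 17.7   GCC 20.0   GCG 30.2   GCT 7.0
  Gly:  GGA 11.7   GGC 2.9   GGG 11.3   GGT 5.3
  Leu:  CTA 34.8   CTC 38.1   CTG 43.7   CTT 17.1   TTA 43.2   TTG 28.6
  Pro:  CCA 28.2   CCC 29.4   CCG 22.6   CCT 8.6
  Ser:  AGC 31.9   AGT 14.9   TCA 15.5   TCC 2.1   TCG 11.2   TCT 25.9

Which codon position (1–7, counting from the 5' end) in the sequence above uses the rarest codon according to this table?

1

Codon 1 GGT (Gly): 5.3 per 1000.
Codon 2 TTG (Leu): 28.6 per 1000.
Codon 3 TTA (Leu): 43.2 per 1000.
Codon 4 TTG (Leu): 28.6 per 1000.
Codon 5 CCG (Pro): 22.6 per 1000.
Codon 6 AGT (Ser): 14.9 per 1000.
Codon 7 GCT (Ala): 7.0 per 1000.
Lowest frequency is 5.3 at codon 1.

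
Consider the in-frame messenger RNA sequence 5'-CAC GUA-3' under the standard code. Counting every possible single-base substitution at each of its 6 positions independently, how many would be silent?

4

Codon 1 (CAC, His): 1 synonymous substitution.
Codon 2 (GUA, Val): 3 synonymous substitutions.
Total: 1 + 3 = 4.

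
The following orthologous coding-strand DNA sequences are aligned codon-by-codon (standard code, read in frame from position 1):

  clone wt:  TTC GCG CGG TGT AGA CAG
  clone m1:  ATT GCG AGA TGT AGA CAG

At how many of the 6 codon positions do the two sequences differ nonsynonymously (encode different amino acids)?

Codon 1: TTC Phe / ATT Ile — nonsynonymous.
Codon 2: GCG Ala / GCG Ala — identical.
Codon 3: CGG Arg / AGA Arg — synonymous.
Codon 4: TGT Cys / TGT Cys — identical.
Codon 5: AGA Arg / AGA Arg — identical.
Codon 6: CAG Gln / CAG Gln — identical.
Nonsynonymous differences: 1.

1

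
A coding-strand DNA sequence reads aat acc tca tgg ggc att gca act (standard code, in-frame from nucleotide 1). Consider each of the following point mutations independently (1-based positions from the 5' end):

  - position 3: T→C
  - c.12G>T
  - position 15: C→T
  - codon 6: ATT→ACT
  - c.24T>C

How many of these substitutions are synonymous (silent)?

3

Codon 1: AAT (Asn) → AAC (Asn) — synonymous.
Codon 4: TGG (Trp) → TGT (Cys) — missense.
Codon 5: GGC (Gly) → GGT (Gly) — synonymous.
Codon 6: ATT (Ile) → ACT (Thr) — missense.
Codon 8: ACT (Thr) → ACC (Thr) — synonymous.
Synonymous: 3 of 5.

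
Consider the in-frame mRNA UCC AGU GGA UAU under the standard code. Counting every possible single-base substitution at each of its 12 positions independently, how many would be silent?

8

Codon 1 (UCC, Ser): 3 synonymous substitutions.
Codon 2 (AGU, Ser): 1 synonymous substitution.
Codon 3 (GGA, Gly): 3 synonymous substitutions.
Codon 4 (UAU, Tyr): 1 synonymous substitution.
Total: 3 + 1 + 3 + 1 = 8.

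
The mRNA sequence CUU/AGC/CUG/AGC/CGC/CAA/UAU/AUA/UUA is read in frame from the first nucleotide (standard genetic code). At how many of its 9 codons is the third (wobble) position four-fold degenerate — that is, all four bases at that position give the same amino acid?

Codon 1 CUU (Leu): third position 4-fold.
Codon 2 AGC (Ser): third position 2-fold.
Codon 3 CUG (Leu): third position 4-fold.
Codon 4 AGC (Ser): third position 2-fold.
Codon 5 CGC (Arg): third position 4-fold.
Codon 6 CAA (Gln): third position 2-fold.
Codon 7 UAU (Tyr): third position 2-fold.
Codon 8 AUA (Ile): third position 3-fold.
Codon 9 UUA (Leu): third position 2-fold.
Four-fold degenerate third positions: 3.

3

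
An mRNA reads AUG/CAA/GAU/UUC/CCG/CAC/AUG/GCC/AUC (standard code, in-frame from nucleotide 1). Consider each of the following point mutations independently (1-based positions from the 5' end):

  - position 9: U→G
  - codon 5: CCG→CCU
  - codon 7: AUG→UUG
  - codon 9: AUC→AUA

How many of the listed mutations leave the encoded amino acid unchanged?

Codon 3: GAU (Asp) → GAG (Glu) — missense.
Codon 5: CCG (Pro) → CCU (Pro) — synonymous.
Codon 7: AUG (Met) → UUG (Leu) — missense.
Codon 9: AUC (Ile) → AUA (Ile) — synonymous.
Synonymous: 2 of 4.

2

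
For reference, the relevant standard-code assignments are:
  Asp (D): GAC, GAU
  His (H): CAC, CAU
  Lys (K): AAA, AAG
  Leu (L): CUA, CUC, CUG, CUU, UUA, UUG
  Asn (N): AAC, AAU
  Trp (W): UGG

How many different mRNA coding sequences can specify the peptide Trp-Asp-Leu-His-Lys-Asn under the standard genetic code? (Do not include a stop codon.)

Trp: 1 codon.
Asp: 2 codons.
Leu: 6 codons.
His: 2 codons.
Lys: 2 codons.
Asn: 2 codons.
1 × 2 × 6 × 2 × 2 × 2 = 96.

96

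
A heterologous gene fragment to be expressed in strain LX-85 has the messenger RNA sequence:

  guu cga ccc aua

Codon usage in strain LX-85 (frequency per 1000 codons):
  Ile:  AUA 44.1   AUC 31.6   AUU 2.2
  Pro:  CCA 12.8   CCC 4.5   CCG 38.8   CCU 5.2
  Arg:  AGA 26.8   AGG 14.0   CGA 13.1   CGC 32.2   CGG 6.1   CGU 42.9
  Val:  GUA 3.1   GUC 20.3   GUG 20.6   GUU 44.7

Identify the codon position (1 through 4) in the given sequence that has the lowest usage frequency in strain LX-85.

3

Codon 1 GUU (Val): 44.7 per 1000.
Codon 2 CGA (Arg): 13.1 per 1000.
Codon 3 CCC (Pro): 4.5 per 1000.
Codon 4 AUA (Ile): 44.1 per 1000.
Lowest frequency is 4.5 at codon 3.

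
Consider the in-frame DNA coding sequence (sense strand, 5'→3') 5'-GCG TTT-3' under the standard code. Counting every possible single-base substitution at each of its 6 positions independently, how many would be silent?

Codon 1 (GCG, Ala): 3 synonymous substitutions.
Codon 2 (TTT, Phe): 1 synonymous substitution.
Total: 3 + 1 = 4.

4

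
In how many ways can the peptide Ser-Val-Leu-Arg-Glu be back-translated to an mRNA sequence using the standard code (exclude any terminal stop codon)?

Ser: 6 codons.
Val: 4 codons.
Leu: 6 codons.
Arg: 6 codons.
Glu: 2 codons.
6 × 4 × 6 × 6 × 2 = 1728.

1728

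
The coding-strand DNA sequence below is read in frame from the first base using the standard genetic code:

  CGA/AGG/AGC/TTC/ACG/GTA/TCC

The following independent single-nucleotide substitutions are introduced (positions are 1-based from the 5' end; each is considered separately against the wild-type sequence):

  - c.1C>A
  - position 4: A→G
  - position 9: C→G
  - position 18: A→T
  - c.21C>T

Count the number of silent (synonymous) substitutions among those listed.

3

Codon 1: CGA (Arg) → AGA (Arg) — synonymous.
Codon 2: AGG (Arg) → GGG (Gly) — missense.
Codon 3: AGC (Ser) → AGG (Arg) — missense.
Codon 6: GTA (Val) → GTT (Val) — synonymous.
Codon 7: TCC (Ser) → TCT (Ser) — synonymous.
Synonymous: 3 of 5.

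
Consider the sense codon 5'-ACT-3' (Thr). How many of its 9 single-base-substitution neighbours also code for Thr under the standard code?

3

Position 1: none → 0 synonymous.
Position 2: none → 0 synonymous.
Position 3: ACC, ACA, ACG → 3 synonymous.
Total: 0 + 0 + 3 = 3.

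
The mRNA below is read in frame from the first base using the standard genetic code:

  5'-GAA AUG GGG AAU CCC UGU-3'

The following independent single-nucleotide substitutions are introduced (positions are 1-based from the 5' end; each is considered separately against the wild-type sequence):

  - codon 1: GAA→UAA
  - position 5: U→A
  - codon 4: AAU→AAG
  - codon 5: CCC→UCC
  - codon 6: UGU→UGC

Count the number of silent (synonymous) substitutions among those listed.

1

Codon 1: GAA (Glu) → UAA (Stop) — nonsense.
Codon 2: AUG (Met) → AAG (Lys) — missense.
Codon 4: AAU (Asn) → AAG (Lys) — missense.
Codon 5: CCC (Pro) → UCC (Ser) — missense.
Codon 6: UGU (Cys) → UGC (Cys) — synonymous.
Synonymous: 1 of 5.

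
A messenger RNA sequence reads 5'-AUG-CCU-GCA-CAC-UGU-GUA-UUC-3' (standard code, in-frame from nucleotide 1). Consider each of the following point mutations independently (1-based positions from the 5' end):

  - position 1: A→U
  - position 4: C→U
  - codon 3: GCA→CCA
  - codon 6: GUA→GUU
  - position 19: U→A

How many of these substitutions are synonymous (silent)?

Codon 1: AUG (Met) → UUG (Leu) — missense.
Codon 2: CCU (Pro) → UCU (Ser) — missense.
Codon 3: GCA (Ala) → CCA (Pro) — missense.
Codon 6: GUA (Val) → GUU (Val) — synonymous.
Codon 7: UUC (Phe) → AUC (Ile) — missense.
Synonymous: 1 of 5.

1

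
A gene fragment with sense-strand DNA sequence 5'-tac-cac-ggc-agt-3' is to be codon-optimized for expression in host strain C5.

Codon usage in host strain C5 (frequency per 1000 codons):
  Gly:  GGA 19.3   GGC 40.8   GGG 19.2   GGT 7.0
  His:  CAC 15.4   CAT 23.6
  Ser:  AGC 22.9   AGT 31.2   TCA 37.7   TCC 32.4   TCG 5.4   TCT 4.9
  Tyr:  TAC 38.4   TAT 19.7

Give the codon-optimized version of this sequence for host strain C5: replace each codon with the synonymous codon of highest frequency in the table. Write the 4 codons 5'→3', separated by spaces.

Codon 1 (Tyr): best is TAC at 38.4.
Codon 2 (His): best is CAT at 23.6.
Codon 3 (Gly): best is GGC at 40.8.
Codon 4 (Ser): best is TCA at 37.7.

TAC CAT GGC TCA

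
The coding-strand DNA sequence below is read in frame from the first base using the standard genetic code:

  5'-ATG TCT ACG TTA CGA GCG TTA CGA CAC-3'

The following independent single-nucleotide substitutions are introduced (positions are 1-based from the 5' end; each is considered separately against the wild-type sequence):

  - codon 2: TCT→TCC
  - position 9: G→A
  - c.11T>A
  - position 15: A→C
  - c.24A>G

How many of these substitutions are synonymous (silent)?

Codon 2: TCT (Ser) → TCC (Ser) — synonymous.
Codon 3: ACG (Thr) → ACA (Thr) — synonymous.
Codon 4: TTA (Leu) → TAA (Stop) — nonsense.
Codon 5: CGA (Arg) → CGC (Arg) — synonymous.
Codon 8: CGA (Arg) → CGG (Arg) — synonymous.
Synonymous: 4 of 5.

4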